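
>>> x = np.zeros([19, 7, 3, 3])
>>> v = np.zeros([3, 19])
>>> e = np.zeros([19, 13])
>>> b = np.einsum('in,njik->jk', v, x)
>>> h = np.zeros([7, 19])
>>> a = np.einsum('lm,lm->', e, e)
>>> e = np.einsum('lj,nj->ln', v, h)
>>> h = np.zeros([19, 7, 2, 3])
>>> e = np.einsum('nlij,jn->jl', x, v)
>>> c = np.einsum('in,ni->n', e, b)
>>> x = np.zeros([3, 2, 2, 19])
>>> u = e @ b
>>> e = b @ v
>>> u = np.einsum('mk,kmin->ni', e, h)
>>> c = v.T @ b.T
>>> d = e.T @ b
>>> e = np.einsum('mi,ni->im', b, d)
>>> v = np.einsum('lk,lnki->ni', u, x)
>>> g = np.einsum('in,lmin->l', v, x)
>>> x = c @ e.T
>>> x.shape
(19, 3)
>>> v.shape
(2, 19)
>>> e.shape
(3, 7)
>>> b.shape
(7, 3)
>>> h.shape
(19, 7, 2, 3)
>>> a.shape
()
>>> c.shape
(19, 7)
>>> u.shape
(3, 2)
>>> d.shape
(19, 3)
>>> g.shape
(3,)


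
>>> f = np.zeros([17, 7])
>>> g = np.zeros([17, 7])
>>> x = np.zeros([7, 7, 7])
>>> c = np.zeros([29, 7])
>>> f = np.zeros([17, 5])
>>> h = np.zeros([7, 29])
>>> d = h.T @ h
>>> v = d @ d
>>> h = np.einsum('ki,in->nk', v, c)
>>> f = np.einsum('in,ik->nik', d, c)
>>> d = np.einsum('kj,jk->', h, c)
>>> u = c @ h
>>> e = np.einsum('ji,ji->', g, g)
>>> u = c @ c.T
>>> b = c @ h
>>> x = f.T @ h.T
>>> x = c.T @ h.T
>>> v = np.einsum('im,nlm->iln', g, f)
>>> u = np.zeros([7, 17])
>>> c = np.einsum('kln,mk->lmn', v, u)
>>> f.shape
(29, 29, 7)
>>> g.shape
(17, 7)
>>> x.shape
(7, 7)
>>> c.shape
(29, 7, 29)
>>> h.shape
(7, 29)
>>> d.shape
()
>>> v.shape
(17, 29, 29)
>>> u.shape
(7, 17)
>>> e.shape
()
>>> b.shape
(29, 29)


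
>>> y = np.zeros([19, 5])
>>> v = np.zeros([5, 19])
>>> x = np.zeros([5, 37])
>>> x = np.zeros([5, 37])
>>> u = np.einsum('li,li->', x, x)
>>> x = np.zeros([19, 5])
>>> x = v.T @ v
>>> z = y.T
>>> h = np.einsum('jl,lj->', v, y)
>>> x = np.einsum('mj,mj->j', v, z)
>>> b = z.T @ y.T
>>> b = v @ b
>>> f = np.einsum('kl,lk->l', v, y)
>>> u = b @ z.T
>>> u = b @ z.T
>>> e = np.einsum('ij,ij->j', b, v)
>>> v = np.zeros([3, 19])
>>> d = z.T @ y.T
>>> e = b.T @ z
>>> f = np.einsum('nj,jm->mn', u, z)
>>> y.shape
(19, 5)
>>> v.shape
(3, 19)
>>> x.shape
(19,)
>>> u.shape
(5, 5)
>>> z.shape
(5, 19)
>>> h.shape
()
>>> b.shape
(5, 19)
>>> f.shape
(19, 5)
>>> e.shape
(19, 19)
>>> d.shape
(19, 19)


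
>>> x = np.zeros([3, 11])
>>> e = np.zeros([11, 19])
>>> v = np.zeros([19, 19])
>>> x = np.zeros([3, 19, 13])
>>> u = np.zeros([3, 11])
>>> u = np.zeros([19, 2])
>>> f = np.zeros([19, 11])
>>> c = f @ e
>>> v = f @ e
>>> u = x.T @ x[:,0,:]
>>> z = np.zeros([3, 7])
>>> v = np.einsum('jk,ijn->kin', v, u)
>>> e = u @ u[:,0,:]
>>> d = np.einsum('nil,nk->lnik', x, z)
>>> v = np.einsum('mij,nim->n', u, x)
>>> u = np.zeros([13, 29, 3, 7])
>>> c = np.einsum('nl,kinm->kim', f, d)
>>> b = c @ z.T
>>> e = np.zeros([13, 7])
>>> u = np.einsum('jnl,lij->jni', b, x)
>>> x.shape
(3, 19, 13)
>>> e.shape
(13, 7)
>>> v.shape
(3,)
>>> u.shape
(13, 3, 19)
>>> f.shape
(19, 11)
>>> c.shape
(13, 3, 7)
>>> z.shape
(3, 7)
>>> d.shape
(13, 3, 19, 7)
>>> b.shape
(13, 3, 3)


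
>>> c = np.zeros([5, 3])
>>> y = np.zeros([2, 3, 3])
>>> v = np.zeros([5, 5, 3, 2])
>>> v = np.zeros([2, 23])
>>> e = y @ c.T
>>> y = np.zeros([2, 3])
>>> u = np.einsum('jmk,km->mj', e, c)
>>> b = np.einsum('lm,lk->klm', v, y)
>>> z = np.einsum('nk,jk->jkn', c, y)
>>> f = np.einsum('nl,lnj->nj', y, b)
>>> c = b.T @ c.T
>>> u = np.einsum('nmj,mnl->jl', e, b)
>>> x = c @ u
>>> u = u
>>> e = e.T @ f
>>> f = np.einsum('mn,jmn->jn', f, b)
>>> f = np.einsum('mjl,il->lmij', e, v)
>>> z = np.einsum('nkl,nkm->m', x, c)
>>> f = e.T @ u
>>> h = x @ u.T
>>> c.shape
(23, 2, 5)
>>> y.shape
(2, 3)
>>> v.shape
(2, 23)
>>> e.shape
(5, 3, 23)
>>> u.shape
(5, 23)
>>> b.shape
(3, 2, 23)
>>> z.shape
(5,)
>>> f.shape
(23, 3, 23)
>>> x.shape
(23, 2, 23)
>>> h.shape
(23, 2, 5)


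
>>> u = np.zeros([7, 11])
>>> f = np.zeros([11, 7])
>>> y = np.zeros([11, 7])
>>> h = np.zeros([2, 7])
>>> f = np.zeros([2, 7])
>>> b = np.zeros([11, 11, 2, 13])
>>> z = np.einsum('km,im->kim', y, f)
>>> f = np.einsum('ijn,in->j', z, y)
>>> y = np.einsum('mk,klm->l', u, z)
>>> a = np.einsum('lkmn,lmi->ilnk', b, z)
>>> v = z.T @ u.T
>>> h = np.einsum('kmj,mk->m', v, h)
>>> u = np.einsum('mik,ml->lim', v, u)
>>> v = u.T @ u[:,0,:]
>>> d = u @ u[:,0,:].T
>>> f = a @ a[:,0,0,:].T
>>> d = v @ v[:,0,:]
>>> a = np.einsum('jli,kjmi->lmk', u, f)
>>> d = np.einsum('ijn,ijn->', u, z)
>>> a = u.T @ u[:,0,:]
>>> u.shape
(11, 2, 7)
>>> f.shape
(7, 11, 13, 7)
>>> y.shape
(2,)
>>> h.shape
(2,)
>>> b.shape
(11, 11, 2, 13)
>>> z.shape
(11, 2, 7)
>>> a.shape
(7, 2, 7)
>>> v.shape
(7, 2, 7)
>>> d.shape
()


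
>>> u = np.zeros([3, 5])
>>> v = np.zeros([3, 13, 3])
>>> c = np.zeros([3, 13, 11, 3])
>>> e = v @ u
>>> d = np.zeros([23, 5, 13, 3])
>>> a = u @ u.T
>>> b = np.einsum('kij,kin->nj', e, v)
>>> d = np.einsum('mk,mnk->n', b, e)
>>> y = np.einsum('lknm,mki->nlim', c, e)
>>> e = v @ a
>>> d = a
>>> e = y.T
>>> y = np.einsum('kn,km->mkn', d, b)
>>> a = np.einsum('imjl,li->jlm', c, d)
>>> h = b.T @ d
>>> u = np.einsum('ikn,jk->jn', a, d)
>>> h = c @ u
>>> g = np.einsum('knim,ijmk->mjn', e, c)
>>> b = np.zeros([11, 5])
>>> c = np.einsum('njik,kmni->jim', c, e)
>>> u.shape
(3, 13)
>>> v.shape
(3, 13, 3)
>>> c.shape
(13, 11, 5)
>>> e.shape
(3, 5, 3, 11)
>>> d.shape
(3, 3)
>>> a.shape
(11, 3, 13)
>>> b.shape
(11, 5)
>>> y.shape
(5, 3, 3)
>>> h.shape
(3, 13, 11, 13)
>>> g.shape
(11, 13, 5)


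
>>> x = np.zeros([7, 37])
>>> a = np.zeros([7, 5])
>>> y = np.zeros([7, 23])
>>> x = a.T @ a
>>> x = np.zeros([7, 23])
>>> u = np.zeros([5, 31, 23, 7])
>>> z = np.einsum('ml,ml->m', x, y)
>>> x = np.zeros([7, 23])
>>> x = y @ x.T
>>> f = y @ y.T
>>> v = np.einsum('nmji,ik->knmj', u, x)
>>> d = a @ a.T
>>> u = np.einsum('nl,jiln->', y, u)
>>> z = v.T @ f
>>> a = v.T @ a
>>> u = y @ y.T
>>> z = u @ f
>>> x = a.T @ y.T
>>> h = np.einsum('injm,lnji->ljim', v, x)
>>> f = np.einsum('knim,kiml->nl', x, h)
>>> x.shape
(5, 5, 31, 7)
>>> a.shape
(23, 31, 5, 5)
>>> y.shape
(7, 23)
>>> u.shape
(7, 7)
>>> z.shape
(7, 7)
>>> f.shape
(5, 23)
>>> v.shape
(7, 5, 31, 23)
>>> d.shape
(7, 7)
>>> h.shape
(5, 31, 7, 23)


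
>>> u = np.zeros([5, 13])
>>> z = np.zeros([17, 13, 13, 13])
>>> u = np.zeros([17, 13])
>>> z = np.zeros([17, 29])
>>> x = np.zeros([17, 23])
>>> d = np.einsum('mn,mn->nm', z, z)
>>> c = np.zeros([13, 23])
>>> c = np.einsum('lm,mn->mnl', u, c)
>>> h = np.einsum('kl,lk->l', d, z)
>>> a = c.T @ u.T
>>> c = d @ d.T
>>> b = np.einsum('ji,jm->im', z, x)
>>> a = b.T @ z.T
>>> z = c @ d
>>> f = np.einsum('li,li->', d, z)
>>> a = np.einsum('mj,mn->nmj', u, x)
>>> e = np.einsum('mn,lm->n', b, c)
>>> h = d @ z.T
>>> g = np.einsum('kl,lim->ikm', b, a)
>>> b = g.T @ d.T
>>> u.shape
(17, 13)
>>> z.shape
(29, 17)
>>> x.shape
(17, 23)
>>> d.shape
(29, 17)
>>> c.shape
(29, 29)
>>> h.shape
(29, 29)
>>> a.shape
(23, 17, 13)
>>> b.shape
(13, 29, 29)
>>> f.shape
()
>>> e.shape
(23,)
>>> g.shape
(17, 29, 13)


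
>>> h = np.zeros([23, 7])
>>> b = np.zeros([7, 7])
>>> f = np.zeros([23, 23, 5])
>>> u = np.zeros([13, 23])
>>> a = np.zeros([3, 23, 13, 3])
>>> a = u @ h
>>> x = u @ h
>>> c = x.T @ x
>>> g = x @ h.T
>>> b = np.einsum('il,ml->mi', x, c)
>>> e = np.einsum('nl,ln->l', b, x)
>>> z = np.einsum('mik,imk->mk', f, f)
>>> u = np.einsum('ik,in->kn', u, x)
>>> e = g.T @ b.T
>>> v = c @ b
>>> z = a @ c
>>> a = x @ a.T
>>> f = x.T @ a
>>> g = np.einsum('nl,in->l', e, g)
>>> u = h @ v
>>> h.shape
(23, 7)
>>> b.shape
(7, 13)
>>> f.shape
(7, 13)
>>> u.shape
(23, 13)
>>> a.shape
(13, 13)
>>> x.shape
(13, 7)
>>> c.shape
(7, 7)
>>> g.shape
(7,)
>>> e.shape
(23, 7)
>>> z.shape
(13, 7)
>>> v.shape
(7, 13)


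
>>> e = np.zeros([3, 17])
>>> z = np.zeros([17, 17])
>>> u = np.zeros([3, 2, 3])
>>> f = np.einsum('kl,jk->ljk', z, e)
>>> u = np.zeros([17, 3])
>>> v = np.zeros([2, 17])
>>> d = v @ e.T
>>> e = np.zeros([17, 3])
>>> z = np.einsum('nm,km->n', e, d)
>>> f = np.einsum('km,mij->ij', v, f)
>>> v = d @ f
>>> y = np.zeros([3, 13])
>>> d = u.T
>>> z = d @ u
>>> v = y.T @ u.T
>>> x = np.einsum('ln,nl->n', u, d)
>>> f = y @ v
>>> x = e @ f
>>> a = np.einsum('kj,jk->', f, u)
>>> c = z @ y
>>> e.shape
(17, 3)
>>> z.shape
(3, 3)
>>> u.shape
(17, 3)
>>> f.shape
(3, 17)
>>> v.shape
(13, 17)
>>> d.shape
(3, 17)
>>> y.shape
(3, 13)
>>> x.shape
(17, 17)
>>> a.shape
()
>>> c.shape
(3, 13)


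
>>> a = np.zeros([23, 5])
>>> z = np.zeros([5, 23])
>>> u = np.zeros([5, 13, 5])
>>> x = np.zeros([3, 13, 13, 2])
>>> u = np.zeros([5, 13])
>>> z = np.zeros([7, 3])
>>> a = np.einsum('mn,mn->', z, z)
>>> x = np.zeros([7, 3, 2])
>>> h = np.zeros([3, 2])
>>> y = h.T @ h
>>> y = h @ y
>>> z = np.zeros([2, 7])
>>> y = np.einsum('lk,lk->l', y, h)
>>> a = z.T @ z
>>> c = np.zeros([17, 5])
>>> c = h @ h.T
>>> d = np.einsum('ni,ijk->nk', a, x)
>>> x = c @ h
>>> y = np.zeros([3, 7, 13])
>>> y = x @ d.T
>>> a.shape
(7, 7)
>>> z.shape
(2, 7)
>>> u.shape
(5, 13)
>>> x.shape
(3, 2)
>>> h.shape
(3, 2)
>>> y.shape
(3, 7)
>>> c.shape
(3, 3)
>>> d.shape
(7, 2)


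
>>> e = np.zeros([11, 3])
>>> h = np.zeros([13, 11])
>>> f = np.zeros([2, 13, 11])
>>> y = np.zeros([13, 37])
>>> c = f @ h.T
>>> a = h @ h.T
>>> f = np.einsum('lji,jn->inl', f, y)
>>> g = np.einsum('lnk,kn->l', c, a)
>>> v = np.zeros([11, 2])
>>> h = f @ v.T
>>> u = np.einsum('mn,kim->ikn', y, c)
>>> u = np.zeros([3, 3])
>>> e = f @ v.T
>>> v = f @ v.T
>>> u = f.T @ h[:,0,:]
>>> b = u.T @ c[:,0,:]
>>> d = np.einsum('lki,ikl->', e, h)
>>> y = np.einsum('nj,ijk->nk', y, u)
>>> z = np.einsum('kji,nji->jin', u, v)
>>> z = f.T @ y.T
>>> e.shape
(11, 37, 11)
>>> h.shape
(11, 37, 11)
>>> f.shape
(11, 37, 2)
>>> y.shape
(13, 11)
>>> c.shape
(2, 13, 13)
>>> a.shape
(13, 13)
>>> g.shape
(2,)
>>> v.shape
(11, 37, 11)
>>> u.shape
(2, 37, 11)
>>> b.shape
(11, 37, 13)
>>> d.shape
()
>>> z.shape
(2, 37, 13)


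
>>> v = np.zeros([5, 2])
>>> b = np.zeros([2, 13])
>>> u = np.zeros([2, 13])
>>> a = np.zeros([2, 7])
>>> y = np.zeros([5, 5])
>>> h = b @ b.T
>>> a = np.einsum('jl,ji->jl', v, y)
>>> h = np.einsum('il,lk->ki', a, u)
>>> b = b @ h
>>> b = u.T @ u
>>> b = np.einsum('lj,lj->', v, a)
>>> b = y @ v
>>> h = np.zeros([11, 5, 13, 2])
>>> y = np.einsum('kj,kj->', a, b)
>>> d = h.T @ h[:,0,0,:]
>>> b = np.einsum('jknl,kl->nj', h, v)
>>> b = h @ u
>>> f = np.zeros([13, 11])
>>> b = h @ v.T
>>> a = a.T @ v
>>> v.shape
(5, 2)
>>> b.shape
(11, 5, 13, 5)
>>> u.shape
(2, 13)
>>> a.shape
(2, 2)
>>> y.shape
()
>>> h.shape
(11, 5, 13, 2)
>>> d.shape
(2, 13, 5, 2)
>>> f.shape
(13, 11)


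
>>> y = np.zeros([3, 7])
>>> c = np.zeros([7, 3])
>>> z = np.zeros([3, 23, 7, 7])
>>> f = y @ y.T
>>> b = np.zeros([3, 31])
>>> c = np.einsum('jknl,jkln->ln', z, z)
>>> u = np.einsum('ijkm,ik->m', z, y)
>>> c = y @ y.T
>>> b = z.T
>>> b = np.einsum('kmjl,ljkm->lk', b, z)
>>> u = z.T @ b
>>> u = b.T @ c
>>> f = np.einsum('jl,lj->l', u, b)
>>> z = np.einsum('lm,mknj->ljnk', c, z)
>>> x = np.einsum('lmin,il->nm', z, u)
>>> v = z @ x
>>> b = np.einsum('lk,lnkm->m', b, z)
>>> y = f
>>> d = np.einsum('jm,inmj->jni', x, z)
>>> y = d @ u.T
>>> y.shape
(23, 7, 7)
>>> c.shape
(3, 3)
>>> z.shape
(3, 7, 7, 23)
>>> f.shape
(3,)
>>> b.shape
(23,)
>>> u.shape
(7, 3)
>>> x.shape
(23, 7)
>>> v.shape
(3, 7, 7, 7)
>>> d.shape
(23, 7, 3)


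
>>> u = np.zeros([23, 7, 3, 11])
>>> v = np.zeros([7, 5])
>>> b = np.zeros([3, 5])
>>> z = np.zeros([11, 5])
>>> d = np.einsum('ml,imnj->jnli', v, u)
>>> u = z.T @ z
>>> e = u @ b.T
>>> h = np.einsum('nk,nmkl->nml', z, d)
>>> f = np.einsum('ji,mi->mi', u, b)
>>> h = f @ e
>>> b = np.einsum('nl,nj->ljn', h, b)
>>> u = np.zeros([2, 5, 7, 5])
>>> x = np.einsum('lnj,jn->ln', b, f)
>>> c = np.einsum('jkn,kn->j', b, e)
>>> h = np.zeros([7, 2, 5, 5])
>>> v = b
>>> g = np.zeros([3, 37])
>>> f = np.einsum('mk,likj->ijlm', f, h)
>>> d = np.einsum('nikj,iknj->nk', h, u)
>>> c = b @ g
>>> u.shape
(2, 5, 7, 5)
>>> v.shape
(3, 5, 3)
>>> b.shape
(3, 5, 3)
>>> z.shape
(11, 5)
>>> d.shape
(7, 5)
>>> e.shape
(5, 3)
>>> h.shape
(7, 2, 5, 5)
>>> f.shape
(2, 5, 7, 3)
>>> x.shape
(3, 5)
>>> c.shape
(3, 5, 37)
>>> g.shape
(3, 37)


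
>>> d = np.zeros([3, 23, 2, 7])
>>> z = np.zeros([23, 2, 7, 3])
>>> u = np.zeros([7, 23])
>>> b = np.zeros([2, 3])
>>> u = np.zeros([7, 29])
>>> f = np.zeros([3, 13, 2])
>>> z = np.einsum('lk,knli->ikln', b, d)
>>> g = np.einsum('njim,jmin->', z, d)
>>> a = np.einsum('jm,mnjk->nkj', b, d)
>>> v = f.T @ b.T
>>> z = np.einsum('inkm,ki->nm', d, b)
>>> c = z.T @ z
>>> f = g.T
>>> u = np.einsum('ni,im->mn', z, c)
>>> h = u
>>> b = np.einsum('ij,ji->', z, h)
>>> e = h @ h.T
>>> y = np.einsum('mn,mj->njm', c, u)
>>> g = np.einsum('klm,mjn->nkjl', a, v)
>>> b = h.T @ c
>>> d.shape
(3, 23, 2, 7)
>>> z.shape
(23, 7)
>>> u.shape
(7, 23)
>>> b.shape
(23, 7)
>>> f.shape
()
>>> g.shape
(2, 23, 13, 7)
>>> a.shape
(23, 7, 2)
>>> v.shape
(2, 13, 2)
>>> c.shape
(7, 7)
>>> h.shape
(7, 23)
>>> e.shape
(7, 7)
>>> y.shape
(7, 23, 7)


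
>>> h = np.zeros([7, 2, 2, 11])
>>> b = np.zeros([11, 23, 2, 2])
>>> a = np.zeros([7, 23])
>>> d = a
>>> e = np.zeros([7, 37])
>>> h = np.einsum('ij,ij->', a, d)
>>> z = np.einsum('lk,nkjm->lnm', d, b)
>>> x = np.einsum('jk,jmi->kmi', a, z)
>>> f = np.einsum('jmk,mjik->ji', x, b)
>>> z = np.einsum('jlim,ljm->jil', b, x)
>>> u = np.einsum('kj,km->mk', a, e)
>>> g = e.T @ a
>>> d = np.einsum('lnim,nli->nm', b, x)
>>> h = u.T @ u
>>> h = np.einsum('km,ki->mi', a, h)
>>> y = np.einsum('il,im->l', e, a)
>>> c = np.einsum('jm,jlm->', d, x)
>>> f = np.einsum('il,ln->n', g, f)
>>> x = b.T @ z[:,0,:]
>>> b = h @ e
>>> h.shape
(23, 7)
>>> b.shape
(23, 37)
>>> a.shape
(7, 23)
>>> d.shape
(23, 2)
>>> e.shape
(7, 37)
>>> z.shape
(11, 2, 23)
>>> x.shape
(2, 2, 23, 23)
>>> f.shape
(2,)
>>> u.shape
(37, 7)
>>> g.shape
(37, 23)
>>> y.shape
(37,)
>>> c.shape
()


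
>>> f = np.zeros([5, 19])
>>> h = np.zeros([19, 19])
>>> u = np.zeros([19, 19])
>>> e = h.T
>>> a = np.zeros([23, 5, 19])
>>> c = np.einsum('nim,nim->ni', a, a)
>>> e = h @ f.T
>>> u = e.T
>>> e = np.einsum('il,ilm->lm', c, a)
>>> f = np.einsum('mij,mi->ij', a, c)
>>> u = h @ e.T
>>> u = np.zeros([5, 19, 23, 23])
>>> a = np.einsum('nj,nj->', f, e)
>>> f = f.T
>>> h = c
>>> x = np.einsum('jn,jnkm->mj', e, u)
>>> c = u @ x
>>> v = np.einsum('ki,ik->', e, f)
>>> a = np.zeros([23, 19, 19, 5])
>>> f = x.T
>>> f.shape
(5, 23)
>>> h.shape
(23, 5)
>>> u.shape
(5, 19, 23, 23)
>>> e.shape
(5, 19)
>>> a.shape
(23, 19, 19, 5)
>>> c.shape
(5, 19, 23, 5)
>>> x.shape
(23, 5)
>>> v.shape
()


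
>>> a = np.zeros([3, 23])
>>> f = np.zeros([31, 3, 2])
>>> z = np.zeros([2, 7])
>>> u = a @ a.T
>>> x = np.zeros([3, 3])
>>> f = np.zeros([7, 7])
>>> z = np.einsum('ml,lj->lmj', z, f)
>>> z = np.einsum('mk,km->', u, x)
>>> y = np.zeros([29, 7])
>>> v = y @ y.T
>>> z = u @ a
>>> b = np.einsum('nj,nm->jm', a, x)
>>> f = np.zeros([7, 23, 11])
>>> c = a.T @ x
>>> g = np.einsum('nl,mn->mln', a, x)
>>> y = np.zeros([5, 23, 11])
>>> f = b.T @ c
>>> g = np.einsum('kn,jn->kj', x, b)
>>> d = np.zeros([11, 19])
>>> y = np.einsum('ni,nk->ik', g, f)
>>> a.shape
(3, 23)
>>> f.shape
(3, 3)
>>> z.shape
(3, 23)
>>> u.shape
(3, 3)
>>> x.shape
(3, 3)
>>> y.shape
(23, 3)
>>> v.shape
(29, 29)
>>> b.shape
(23, 3)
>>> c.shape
(23, 3)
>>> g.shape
(3, 23)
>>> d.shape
(11, 19)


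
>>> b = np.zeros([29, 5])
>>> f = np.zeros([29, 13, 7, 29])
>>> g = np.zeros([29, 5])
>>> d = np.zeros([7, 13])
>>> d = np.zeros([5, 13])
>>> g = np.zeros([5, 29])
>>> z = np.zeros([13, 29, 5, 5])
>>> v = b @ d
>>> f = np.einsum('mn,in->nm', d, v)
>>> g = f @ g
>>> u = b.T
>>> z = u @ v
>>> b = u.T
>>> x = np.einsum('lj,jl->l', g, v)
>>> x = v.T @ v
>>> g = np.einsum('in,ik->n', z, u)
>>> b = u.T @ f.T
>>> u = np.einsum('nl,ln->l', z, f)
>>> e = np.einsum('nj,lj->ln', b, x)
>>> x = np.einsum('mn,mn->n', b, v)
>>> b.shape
(29, 13)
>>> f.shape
(13, 5)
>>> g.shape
(13,)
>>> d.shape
(5, 13)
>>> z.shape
(5, 13)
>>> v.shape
(29, 13)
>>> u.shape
(13,)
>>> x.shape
(13,)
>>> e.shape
(13, 29)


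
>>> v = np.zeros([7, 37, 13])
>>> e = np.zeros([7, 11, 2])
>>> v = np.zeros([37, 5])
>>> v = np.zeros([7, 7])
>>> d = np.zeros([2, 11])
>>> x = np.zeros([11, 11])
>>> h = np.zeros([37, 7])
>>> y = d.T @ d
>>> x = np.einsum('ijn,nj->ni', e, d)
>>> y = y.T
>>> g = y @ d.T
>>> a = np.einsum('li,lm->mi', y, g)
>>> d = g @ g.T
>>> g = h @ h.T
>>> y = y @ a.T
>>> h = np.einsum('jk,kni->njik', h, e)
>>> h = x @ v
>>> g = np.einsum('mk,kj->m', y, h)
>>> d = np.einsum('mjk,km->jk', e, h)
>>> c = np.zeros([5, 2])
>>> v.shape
(7, 7)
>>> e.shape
(7, 11, 2)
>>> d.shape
(11, 2)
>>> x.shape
(2, 7)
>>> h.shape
(2, 7)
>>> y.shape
(11, 2)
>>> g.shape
(11,)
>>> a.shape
(2, 11)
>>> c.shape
(5, 2)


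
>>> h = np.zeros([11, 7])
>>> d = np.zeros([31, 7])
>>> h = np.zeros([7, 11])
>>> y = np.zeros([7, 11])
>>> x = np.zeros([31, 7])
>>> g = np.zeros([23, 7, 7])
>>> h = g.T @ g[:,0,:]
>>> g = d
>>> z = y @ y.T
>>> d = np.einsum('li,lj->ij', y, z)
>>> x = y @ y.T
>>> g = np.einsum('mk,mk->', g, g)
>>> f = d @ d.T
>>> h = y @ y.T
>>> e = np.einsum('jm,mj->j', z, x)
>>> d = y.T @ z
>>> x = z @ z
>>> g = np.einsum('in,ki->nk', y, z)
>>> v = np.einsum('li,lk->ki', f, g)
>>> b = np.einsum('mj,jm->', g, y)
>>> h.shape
(7, 7)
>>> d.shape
(11, 7)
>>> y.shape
(7, 11)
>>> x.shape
(7, 7)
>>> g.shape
(11, 7)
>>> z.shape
(7, 7)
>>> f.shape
(11, 11)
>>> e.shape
(7,)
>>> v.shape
(7, 11)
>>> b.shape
()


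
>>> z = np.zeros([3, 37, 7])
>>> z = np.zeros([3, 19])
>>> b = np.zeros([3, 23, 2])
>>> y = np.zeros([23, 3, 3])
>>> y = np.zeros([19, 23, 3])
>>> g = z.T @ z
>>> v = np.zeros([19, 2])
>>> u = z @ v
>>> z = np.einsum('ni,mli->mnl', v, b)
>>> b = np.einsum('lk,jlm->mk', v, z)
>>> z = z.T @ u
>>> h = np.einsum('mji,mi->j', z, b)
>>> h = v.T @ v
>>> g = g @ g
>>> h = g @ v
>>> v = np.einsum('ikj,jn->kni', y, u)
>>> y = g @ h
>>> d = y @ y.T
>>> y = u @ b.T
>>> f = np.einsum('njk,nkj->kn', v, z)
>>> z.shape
(23, 19, 2)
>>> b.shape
(23, 2)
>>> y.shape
(3, 23)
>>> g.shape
(19, 19)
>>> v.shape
(23, 2, 19)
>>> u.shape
(3, 2)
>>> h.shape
(19, 2)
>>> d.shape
(19, 19)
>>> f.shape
(19, 23)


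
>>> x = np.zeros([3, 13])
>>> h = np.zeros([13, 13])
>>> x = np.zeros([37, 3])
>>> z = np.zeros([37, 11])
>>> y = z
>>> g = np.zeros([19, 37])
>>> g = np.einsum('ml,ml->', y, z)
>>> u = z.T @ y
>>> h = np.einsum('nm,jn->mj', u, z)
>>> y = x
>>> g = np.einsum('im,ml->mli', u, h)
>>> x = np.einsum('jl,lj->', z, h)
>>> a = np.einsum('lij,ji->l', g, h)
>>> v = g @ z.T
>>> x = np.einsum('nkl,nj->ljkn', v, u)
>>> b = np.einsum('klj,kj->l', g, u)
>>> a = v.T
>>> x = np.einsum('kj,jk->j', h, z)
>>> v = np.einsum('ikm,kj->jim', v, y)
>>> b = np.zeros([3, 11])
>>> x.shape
(37,)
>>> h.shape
(11, 37)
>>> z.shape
(37, 11)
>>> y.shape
(37, 3)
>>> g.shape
(11, 37, 11)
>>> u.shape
(11, 11)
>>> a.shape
(37, 37, 11)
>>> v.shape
(3, 11, 37)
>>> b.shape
(3, 11)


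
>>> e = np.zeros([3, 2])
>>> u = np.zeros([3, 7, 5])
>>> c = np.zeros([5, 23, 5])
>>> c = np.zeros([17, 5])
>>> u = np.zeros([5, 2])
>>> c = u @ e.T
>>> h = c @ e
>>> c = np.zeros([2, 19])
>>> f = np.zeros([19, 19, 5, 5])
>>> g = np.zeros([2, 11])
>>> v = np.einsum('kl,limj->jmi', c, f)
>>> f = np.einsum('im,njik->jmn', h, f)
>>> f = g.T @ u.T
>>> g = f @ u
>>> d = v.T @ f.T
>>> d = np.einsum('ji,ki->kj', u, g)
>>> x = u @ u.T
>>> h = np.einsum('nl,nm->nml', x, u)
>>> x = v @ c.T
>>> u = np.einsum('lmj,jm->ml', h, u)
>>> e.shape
(3, 2)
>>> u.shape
(2, 5)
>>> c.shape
(2, 19)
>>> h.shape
(5, 2, 5)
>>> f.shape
(11, 5)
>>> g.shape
(11, 2)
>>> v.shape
(5, 5, 19)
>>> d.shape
(11, 5)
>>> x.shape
(5, 5, 2)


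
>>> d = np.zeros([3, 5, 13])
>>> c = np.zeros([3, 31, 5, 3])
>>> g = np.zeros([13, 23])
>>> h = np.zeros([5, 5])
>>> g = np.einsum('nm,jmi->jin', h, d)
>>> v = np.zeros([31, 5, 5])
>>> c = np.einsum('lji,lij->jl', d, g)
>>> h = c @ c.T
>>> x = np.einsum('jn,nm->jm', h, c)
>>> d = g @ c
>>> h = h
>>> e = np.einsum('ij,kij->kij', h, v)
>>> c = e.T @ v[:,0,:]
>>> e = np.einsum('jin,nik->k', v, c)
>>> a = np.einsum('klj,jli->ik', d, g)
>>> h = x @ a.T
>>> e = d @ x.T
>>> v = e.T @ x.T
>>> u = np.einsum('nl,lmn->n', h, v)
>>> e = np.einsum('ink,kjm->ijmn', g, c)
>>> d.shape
(3, 13, 3)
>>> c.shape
(5, 5, 5)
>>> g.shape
(3, 13, 5)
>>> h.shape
(5, 5)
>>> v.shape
(5, 13, 5)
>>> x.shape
(5, 3)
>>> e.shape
(3, 5, 5, 13)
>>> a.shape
(5, 3)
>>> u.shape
(5,)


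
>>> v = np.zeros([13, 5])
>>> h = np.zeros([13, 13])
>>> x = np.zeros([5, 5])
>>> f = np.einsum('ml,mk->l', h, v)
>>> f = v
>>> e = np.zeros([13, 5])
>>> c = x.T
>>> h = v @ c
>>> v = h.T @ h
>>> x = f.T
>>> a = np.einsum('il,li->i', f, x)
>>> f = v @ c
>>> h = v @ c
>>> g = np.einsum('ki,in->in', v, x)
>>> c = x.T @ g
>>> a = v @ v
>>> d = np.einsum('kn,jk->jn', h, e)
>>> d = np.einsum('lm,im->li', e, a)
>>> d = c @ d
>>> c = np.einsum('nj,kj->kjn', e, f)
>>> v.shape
(5, 5)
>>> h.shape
(5, 5)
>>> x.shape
(5, 13)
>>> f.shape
(5, 5)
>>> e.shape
(13, 5)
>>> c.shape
(5, 5, 13)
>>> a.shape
(5, 5)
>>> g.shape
(5, 13)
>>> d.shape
(13, 5)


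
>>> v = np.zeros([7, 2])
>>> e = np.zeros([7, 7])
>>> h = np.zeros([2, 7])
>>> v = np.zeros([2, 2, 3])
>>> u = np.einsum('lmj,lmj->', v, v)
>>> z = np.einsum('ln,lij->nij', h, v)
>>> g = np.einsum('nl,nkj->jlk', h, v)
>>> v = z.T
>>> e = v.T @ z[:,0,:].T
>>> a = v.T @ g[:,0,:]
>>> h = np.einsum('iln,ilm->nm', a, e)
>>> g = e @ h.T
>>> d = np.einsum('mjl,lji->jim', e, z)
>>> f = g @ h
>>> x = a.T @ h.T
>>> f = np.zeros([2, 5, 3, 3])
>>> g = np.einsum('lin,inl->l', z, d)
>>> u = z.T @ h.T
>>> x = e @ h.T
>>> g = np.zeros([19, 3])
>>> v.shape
(3, 2, 7)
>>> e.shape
(7, 2, 7)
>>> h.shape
(2, 7)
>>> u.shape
(3, 2, 2)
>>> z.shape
(7, 2, 3)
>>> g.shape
(19, 3)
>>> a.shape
(7, 2, 2)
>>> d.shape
(2, 3, 7)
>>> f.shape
(2, 5, 3, 3)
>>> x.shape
(7, 2, 2)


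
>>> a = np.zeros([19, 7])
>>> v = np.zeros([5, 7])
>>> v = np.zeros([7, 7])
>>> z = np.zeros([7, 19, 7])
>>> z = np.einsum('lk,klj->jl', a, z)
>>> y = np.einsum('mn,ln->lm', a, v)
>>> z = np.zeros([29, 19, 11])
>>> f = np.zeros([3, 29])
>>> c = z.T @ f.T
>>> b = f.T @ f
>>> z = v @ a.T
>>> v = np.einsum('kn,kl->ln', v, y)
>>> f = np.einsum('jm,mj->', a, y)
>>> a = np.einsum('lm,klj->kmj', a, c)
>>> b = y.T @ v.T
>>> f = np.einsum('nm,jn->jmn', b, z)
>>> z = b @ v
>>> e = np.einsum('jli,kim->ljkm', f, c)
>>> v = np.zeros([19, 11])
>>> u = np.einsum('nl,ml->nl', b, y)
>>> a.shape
(11, 7, 3)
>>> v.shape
(19, 11)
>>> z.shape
(19, 7)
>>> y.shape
(7, 19)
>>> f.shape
(7, 19, 19)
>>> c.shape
(11, 19, 3)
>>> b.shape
(19, 19)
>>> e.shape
(19, 7, 11, 3)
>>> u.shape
(19, 19)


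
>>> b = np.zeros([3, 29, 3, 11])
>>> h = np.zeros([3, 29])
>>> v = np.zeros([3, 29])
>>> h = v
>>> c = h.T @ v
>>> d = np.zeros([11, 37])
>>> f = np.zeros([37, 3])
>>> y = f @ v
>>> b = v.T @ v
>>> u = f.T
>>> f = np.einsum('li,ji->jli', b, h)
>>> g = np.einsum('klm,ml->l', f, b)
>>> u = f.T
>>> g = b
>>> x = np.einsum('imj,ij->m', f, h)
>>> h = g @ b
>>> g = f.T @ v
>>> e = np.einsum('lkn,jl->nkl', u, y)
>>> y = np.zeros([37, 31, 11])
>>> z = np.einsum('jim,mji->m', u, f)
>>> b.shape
(29, 29)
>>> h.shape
(29, 29)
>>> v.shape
(3, 29)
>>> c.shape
(29, 29)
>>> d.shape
(11, 37)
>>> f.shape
(3, 29, 29)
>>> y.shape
(37, 31, 11)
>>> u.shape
(29, 29, 3)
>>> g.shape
(29, 29, 29)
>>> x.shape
(29,)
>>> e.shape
(3, 29, 29)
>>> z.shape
(3,)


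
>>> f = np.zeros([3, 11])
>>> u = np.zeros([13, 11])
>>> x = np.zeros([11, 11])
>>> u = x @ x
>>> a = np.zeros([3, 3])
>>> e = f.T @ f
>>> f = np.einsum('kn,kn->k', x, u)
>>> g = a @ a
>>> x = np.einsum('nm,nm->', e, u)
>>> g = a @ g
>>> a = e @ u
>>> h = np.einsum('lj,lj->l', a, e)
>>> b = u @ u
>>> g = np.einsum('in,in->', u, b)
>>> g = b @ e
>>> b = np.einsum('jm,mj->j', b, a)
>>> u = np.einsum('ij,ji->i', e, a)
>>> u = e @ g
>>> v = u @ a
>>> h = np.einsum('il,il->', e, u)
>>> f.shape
(11,)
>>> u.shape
(11, 11)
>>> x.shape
()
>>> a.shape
(11, 11)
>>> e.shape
(11, 11)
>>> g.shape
(11, 11)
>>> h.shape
()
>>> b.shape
(11,)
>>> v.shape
(11, 11)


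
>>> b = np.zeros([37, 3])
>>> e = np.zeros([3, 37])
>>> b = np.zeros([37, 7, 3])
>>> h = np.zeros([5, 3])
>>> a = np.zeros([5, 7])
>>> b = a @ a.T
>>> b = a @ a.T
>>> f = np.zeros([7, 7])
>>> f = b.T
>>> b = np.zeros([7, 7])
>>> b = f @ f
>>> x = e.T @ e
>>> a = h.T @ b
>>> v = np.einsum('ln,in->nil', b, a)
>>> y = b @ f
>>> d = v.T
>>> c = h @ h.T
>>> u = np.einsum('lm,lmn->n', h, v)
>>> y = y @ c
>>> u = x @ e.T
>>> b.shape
(5, 5)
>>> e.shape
(3, 37)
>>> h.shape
(5, 3)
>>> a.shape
(3, 5)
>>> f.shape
(5, 5)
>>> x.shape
(37, 37)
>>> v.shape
(5, 3, 5)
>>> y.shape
(5, 5)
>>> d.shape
(5, 3, 5)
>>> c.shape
(5, 5)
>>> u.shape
(37, 3)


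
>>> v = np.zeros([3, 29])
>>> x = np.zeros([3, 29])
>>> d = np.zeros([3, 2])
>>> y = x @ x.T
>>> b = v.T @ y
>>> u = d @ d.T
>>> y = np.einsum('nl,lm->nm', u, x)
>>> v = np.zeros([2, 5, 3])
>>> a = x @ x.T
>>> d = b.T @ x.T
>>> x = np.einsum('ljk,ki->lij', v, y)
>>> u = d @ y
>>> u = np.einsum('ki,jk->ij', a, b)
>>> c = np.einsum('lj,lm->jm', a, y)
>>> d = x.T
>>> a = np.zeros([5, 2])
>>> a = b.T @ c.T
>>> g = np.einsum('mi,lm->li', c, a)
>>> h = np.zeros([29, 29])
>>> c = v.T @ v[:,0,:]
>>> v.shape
(2, 5, 3)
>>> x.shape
(2, 29, 5)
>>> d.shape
(5, 29, 2)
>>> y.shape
(3, 29)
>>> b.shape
(29, 3)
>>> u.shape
(3, 29)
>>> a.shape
(3, 3)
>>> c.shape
(3, 5, 3)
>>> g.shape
(3, 29)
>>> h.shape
(29, 29)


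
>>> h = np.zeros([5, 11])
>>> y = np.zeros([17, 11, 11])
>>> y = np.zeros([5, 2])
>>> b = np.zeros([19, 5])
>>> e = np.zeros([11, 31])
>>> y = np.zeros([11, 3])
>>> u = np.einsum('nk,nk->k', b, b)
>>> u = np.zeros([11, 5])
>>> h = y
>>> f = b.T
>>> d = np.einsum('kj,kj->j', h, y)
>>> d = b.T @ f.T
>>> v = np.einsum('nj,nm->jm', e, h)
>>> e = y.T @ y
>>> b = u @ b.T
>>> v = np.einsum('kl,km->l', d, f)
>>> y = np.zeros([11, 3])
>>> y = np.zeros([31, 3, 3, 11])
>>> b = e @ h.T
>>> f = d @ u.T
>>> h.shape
(11, 3)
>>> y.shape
(31, 3, 3, 11)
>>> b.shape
(3, 11)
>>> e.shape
(3, 3)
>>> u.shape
(11, 5)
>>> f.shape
(5, 11)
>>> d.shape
(5, 5)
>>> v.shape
(5,)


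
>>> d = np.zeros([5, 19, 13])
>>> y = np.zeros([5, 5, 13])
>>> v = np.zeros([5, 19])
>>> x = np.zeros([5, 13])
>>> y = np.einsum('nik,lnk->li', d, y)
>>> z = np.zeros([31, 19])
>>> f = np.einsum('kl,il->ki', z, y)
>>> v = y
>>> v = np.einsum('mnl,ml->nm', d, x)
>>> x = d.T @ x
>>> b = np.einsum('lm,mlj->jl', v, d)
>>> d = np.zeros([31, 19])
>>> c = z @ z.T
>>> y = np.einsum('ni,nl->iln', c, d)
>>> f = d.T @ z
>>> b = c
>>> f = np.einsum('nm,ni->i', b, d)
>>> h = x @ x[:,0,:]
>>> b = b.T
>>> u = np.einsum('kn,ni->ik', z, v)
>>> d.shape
(31, 19)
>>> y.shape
(31, 19, 31)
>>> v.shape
(19, 5)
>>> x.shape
(13, 19, 13)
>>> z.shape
(31, 19)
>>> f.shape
(19,)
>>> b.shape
(31, 31)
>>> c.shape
(31, 31)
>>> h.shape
(13, 19, 13)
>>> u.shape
(5, 31)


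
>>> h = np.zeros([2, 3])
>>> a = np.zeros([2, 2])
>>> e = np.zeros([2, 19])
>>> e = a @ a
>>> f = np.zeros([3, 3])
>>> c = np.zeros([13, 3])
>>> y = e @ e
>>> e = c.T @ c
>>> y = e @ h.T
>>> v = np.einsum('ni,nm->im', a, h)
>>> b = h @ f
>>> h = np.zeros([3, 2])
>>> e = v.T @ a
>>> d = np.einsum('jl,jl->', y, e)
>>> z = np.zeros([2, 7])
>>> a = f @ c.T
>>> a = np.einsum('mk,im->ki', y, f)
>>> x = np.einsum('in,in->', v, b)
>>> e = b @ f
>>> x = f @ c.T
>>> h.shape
(3, 2)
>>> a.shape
(2, 3)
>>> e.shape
(2, 3)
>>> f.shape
(3, 3)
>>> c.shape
(13, 3)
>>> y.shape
(3, 2)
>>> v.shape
(2, 3)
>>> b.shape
(2, 3)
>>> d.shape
()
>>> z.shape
(2, 7)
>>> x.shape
(3, 13)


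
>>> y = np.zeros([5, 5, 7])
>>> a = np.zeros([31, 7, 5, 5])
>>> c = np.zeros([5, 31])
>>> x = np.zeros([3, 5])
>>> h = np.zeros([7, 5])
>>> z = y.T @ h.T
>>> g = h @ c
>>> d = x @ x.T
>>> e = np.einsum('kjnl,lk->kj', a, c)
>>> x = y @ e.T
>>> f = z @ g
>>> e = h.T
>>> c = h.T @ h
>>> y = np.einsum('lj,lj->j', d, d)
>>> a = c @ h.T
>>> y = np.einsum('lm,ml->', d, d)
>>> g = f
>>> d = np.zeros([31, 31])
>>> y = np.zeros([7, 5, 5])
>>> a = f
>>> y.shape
(7, 5, 5)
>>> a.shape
(7, 5, 31)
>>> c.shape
(5, 5)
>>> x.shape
(5, 5, 31)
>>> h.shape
(7, 5)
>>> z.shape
(7, 5, 7)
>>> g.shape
(7, 5, 31)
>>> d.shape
(31, 31)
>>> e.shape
(5, 7)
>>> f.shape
(7, 5, 31)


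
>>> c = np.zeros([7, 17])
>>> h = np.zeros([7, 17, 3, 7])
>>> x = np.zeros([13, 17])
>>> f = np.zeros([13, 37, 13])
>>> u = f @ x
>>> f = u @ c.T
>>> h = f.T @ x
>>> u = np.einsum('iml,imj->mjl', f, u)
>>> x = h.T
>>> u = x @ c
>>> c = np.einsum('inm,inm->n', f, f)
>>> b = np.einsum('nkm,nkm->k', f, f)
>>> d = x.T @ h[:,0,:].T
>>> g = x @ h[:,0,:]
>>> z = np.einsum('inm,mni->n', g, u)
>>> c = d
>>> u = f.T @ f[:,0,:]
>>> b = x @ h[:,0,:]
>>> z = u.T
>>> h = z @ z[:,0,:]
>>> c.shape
(7, 37, 7)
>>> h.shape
(7, 37, 7)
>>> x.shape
(17, 37, 7)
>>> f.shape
(13, 37, 7)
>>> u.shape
(7, 37, 7)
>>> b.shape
(17, 37, 17)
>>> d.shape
(7, 37, 7)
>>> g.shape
(17, 37, 17)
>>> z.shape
(7, 37, 7)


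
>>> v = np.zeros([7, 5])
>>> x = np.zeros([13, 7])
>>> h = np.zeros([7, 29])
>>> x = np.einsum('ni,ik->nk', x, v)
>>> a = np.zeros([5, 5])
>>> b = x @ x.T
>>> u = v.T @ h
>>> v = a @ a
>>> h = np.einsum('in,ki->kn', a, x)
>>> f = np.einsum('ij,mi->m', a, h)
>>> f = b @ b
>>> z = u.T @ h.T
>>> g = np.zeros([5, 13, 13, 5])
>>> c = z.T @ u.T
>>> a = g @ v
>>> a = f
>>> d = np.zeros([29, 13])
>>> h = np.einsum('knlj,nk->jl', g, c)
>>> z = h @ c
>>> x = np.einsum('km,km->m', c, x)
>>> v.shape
(5, 5)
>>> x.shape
(5,)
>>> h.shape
(5, 13)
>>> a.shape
(13, 13)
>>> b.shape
(13, 13)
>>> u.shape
(5, 29)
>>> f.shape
(13, 13)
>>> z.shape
(5, 5)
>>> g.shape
(5, 13, 13, 5)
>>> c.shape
(13, 5)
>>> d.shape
(29, 13)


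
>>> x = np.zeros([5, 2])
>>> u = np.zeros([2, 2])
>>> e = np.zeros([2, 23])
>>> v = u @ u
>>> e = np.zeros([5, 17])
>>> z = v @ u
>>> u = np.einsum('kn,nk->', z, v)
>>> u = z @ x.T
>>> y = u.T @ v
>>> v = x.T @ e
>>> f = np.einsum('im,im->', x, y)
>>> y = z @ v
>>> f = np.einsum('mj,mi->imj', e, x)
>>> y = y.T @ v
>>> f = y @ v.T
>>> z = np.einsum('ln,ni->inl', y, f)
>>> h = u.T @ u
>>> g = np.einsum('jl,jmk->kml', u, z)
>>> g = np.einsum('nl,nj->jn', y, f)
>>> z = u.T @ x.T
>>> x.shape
(5, 2)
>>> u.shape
(2, 5)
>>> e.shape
(5, 17)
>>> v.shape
(2, 17)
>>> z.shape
(5, 5)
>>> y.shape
(17, 17)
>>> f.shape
(17, 2)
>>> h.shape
(5, 5)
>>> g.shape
(2, 17)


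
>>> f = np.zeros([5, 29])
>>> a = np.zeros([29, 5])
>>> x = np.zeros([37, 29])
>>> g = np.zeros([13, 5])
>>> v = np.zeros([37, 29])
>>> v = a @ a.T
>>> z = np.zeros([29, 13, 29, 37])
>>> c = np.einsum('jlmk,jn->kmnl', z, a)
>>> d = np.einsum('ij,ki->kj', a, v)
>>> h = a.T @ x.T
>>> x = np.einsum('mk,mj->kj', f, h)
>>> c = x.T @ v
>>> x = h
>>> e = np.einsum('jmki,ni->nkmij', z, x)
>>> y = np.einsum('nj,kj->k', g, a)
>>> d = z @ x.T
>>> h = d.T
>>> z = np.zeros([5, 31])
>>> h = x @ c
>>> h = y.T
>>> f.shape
(5, 29)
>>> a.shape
(29, 5)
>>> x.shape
(5, 37)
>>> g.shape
(13, 5)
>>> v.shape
(29, 29)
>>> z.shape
(5, 31)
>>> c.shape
(37, 29)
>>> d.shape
(29, 13, 29, 5)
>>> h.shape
(29,)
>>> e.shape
(5, 29, 13, 37, 29)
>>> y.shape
(29,)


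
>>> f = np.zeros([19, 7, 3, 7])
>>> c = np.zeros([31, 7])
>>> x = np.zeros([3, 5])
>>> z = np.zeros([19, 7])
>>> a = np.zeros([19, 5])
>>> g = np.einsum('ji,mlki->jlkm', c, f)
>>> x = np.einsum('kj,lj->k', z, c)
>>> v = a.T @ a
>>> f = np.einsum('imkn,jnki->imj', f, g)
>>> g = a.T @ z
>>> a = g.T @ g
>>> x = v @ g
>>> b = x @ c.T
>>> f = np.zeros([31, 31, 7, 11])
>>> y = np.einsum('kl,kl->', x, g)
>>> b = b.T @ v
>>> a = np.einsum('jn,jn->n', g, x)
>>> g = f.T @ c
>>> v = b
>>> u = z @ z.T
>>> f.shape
(31, 31, 7, 11)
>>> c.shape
(31, 7)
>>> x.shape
(5, 7)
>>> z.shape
(19, 7)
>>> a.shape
(7,)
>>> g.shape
(11, 7, 31, 7)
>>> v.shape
(31, 5)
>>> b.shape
(31, 5)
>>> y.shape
()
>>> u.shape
(19, 19)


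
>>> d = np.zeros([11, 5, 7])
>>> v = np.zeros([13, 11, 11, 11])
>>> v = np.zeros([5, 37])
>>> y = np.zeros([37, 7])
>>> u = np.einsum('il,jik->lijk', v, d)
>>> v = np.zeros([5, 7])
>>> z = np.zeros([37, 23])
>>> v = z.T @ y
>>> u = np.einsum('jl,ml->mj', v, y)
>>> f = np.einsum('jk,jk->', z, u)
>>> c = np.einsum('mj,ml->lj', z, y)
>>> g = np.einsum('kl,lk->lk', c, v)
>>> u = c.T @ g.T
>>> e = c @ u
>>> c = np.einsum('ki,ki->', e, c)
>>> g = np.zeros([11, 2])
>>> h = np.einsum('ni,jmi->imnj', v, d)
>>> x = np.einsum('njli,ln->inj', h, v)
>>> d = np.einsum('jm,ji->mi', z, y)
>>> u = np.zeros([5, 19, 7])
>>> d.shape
(23, 7)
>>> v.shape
(23, 7)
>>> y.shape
(37, 7)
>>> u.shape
(5, 19, 7)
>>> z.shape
(37, 23)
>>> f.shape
()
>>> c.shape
()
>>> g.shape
(11, 2)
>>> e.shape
(7, 23)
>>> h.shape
(7, 5, 23, 11)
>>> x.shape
(11, 7, 5)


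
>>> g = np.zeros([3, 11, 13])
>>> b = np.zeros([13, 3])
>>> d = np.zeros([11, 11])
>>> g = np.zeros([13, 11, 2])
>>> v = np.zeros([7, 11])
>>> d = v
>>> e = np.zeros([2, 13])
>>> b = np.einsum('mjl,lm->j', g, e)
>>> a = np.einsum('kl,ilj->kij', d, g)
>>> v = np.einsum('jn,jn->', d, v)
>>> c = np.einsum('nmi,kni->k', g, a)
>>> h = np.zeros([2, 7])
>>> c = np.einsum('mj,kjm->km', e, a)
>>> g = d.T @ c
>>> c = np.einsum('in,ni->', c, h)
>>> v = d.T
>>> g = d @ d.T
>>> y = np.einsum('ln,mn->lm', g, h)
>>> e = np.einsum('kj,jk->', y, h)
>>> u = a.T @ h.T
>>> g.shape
(7, 7)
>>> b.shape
(11,)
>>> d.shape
(7, 11)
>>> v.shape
(11, 7)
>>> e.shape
()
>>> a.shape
(7, 13, 2)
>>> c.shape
()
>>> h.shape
(2, 7)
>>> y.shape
(7, 2)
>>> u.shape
(2, 13, 2)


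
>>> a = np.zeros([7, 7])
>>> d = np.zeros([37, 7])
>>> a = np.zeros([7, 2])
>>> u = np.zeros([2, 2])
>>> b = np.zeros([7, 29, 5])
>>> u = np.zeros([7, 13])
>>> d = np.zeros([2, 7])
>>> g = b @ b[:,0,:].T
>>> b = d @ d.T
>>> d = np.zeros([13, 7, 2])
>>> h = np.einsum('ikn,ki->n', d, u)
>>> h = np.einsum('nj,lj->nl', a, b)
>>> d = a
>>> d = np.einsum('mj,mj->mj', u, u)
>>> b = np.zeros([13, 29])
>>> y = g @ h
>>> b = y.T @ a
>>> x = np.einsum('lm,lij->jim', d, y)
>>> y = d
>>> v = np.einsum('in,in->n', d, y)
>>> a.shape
(7, 2)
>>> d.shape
(7, 13)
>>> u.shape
(7, 13)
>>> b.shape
(2, 29, 2)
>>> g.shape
(7, 29, 7)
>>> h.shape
(7, 2)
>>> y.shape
(7, 13)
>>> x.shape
(2, 29, 13)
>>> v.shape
(13,)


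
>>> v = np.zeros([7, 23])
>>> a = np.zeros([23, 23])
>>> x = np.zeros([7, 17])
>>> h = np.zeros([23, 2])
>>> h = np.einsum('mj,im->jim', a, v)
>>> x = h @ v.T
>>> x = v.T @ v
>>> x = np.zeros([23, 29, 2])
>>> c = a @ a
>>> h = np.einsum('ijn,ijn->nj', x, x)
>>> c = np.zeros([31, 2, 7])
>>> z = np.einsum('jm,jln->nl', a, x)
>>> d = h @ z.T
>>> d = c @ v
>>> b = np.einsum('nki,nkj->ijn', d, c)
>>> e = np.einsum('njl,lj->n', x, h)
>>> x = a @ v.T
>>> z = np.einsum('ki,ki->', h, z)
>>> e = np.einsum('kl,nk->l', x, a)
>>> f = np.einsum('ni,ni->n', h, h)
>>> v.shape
(7, 23)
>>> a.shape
(23, 23)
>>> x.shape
(23, 7)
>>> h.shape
(2, 29)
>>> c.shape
(31, 2, 7)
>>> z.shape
()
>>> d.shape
(31, 2, 23)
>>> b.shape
(23, 7, 31)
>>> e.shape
(7,)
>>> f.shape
(2,)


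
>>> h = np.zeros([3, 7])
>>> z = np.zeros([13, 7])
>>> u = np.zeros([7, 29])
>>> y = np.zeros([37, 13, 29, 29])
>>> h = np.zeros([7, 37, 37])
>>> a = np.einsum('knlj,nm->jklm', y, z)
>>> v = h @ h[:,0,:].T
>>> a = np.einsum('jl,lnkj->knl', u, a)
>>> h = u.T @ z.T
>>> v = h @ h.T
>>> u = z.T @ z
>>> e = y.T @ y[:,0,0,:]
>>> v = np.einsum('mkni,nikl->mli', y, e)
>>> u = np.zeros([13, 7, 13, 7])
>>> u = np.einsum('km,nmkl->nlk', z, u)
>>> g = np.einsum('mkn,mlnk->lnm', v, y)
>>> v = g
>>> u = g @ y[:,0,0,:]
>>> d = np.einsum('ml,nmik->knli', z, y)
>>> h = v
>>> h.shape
(13, 29, 37)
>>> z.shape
(13, 7)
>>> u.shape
(13, 29, 29)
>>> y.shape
(37, 13, 29, 29)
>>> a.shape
(29, 37, 29)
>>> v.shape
(13, 29, 37)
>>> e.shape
(29, 29, 13, 29)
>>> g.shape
(13, 29, 37)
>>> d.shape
(29, 37, 7, 29)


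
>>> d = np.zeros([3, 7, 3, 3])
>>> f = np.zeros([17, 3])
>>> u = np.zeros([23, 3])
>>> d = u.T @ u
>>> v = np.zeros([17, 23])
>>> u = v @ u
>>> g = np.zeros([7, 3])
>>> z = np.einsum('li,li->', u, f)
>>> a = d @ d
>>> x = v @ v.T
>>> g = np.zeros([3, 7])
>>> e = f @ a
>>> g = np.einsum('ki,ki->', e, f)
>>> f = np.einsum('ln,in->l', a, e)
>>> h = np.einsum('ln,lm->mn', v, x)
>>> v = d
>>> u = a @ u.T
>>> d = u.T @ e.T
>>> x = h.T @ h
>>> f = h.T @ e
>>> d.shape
(17, 17)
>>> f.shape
(23, 3)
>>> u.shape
(3, 17)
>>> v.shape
(3, 3)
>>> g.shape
()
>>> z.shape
()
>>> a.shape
(3, 3)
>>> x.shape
(23, 23)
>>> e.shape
(17, 3)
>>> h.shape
(17, 23)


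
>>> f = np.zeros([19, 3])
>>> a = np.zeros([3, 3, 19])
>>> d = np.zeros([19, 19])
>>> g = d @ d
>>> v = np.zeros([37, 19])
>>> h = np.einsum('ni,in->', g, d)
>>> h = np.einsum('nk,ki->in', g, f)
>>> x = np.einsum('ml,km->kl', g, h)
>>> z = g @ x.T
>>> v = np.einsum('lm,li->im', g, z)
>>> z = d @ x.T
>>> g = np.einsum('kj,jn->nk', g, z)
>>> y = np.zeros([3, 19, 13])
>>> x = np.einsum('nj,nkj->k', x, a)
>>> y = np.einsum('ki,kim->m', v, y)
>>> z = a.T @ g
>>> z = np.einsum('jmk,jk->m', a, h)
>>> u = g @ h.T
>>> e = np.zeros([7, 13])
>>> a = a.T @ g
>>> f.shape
(19, 3)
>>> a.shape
(19, 3, 19)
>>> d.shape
(19, 19)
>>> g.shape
(3, 19)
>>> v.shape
(3, 19)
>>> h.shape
(3, 19)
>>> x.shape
(3,)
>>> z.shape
(3,)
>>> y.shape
(13,)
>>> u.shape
(3, 3)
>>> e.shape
(7, 13)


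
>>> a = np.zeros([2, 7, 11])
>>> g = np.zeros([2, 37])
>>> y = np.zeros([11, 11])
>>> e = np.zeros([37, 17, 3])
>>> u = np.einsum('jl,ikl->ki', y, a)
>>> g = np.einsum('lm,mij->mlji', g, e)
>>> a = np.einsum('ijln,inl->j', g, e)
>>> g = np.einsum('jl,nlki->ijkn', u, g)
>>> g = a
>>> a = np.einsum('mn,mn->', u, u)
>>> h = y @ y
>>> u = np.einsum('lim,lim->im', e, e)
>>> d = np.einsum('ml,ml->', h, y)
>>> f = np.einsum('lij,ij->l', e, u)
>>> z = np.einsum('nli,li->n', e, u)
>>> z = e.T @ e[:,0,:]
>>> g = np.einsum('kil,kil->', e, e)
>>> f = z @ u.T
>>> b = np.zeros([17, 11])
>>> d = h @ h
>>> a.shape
()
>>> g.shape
()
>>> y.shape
(11, 11)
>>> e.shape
(37, 17, 3)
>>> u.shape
(17, 3)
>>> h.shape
(11, 11)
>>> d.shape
(11, 11)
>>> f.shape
(3, 17, 17)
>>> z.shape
(3, 17, 3)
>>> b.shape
(17, 11)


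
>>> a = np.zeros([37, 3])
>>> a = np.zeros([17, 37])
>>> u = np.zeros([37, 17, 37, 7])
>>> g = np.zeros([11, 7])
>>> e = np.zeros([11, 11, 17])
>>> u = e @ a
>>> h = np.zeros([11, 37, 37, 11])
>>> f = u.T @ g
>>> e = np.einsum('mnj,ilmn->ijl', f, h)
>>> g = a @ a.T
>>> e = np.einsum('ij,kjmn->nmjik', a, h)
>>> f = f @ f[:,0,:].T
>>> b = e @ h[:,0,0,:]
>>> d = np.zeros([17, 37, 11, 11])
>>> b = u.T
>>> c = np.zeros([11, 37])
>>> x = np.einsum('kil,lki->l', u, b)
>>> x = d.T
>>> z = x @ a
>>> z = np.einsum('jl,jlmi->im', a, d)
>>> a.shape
(17, 37)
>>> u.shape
(11, 11, 37)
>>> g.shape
(17, 17)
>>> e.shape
(11, 37, 37, 17, 11)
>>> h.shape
(11, 37, 37, 11)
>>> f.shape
(37, 11, 37)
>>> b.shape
(37, 11, 11)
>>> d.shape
(17, 37, 11, 11)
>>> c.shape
(11, 37)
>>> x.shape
(11, 11, 37, 17)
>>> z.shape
(11, 11)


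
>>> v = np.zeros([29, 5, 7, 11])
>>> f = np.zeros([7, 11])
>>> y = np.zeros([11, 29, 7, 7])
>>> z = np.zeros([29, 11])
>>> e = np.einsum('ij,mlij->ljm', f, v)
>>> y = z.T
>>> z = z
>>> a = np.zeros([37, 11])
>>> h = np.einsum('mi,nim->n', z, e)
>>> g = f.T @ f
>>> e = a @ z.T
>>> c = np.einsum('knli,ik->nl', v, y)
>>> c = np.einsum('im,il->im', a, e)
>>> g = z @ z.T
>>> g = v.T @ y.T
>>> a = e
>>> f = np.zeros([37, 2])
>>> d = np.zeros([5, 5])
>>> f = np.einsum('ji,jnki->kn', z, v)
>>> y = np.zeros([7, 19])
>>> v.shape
(29, 5, 7, 11)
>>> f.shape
(7, 5)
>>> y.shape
(7, 19)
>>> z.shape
(29, 11)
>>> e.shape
(37, 29)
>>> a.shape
(37, 29)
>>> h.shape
(5,)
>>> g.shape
(11, 7, 5, 11)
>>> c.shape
(37, 11)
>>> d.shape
(5, 5)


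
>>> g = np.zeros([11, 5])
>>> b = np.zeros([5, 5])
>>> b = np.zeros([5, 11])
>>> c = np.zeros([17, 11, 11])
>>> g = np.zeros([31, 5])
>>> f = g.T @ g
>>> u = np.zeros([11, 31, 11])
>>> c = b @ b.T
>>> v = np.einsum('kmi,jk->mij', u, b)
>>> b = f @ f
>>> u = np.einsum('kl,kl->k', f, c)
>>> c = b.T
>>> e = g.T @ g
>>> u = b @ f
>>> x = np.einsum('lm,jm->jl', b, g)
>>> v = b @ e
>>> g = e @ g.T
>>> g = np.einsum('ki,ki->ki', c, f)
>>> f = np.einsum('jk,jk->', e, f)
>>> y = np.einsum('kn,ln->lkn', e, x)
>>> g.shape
(5, 5)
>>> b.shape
(5, 5)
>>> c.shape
(5, 5)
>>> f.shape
()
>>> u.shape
(5, 5)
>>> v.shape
(5, 5)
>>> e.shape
(5, 5)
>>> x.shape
(31, 5)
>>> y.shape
(31, 5, 5)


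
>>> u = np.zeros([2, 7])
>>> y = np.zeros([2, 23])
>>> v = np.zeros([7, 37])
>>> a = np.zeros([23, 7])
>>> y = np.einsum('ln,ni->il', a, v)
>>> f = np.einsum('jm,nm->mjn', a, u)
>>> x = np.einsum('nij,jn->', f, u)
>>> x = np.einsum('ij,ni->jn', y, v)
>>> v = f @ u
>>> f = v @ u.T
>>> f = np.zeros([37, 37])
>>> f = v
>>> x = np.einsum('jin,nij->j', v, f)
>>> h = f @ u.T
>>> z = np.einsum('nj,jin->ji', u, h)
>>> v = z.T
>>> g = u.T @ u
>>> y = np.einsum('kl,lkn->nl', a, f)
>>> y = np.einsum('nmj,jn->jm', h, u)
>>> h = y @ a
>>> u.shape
(2, 7)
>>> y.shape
(2, 23)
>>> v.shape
(23, 7)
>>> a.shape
(23, 7)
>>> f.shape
(7, 23, 7)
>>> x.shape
(7,)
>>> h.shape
(2, 7)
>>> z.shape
(7, 23)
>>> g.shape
(7, 7)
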